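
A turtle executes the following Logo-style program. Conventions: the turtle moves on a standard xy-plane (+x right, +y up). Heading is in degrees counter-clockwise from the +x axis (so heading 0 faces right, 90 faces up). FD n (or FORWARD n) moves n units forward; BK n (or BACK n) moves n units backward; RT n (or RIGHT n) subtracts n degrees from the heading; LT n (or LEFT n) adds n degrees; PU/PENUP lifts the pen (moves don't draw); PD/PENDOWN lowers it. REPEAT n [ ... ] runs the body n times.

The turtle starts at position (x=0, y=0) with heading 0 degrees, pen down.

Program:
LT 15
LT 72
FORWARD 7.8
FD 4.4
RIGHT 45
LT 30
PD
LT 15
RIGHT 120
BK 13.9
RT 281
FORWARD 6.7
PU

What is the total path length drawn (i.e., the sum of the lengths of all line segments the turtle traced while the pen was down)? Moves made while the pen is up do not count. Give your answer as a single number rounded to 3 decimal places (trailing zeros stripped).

Executing turtle program step by step:
Start: pos=(0,0), heading=0, pen down
LT 15: heading 0 -> 15
LT 72: heading 15 -> 87
FD 7.8: (0,0) -> (0.408,7.789) [heading=87, draw]
FD 4.4: (0.408,7.789) -> (0.638,12.183) [heading=87, draw]
RT 45: heading 87 -> 42
LT 30: heading 42 -> 72
PD: pen down
LT 15: heading 72 -> 87
RT 120: heading 87 -> 327
BK 13.9: (0.638,12.183) -> (-11.019,19.754) [heading=327, draw]
RT 281: heading 327 -> 46
FD 6.7: (-11.019,19.754) -> (-6.365,24.573) [heading=46, draw]
PU: pen up
Final: pos=(-6.365,24.573), heading=46, 4 segment(s) drawn

Segment lengths:
  seg 1: (0,0) -> (0.408,7.789), length = 7.8
  seg 2: (0.408,7.789) -> (0.638,12.183), length = 4.4
  seg 3: (0.638,12.183) -> (-11.019,19.754), length = 13.9
  seg 4: (-11.019,19.754) -> (-6.365,24.573), length = 6.7
Total = 32.8

Answer: 32.8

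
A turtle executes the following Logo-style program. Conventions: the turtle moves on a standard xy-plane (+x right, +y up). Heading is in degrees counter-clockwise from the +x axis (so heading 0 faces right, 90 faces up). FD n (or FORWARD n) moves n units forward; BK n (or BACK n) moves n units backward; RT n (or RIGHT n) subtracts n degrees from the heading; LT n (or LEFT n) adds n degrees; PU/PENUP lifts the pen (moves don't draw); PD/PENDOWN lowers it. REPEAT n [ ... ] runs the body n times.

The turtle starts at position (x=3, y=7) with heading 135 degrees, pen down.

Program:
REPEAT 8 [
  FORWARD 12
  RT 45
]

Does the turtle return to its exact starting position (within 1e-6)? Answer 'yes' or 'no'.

Answer: yes

Derivation:
Executing turtle program step by step:
Start: pos=(3,7), heading=135, pen down
REPEAT 8 [
  -- iteration 1/8 --
  FD 12: (3,7) -> (-5.485,15.485) [heading=135, draw]
  RT 45: heading 135 -> 90
  -- iteration 2/8 --
  FD 12: (-5.485,15.485) -> (-5.485,27.485) [heading=90, draw]
  RT 45: heading 90 -> 45
  -- iteration 3/8 --
  FD 12: (-5.485,27.485) -> (3,35.971) [heading=45, draw]
  RT 45: heading 45 -> 0
  -- iteration 4/8 --
  FD 12: (3,35.971) -> (15,35.971) [heading=0, draw]
  RT 45: heading 0 -> 315
  -- iteration 5/8 --
  FD 12: (15,35.971) -> (23.485,27.485) [heading=315, draw]
  RT 45: heading 315 -> 270
  -- iteration 6/8 --
  FD 12: (23.485,27.485) -> (23.485,15.485) [heading=270, draw]
  RT 45: heading 270 -> 225
  -- iteration 7/8 --
  FD 12: (23.485,15.485) -> (15,7) [heading=225, draw]
  RT 45: heading 225 -> 180
  -- iteration 8/8 --
  FD 12: (15,7) -> (3,7) [heading=180, draw]
  RT 45: heading 180 -> 135
]
Final: pos=(3,7), heading=135, 8 segment(s) drawn

Start position: (3, 7)
Final position: (3, 7)
Distance = 0; < 1e-6 -> CLOSED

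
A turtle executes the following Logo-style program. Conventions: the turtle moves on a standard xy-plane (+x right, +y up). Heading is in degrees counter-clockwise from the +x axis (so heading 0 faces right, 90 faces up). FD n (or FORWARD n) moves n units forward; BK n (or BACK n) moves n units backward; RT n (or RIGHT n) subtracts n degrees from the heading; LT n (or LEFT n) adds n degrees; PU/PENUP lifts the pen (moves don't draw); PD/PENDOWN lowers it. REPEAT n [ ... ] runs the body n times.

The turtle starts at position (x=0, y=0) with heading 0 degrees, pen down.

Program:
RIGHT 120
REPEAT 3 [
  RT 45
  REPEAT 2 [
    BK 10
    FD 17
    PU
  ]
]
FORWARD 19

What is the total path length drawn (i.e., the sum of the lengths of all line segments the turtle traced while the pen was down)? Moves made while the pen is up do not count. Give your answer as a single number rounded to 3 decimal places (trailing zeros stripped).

Answer: 27

Derivation:
Executing turtle program step by step:
Start: pos=(0,0), heading=0, pen down
RT 120: heading 0 -> 240
REPEAT 3 [
  -- iteration 1/3 --
  RT 45: heading 240 -> 195
  REPEAT 2 [
    -- iteration 1/2 --
    BK 10: (0,0) -> (9.659,2.588) [heading=195, draw]
    FD 17: (9.659,2.588) -> (-6.761,-1.812) [heading=195, draw]
    PU: pen up
    -- iteration 2/2 --
    BK 10: (-6.761,-1.812) -> (2.898,0.776) [heading=195, move]
    FD 17: (2.898,0.776) -> (-13.523,-3.623) [heading=195, move]
    PU: pen up
  ]
  -- iteration 2/3 --
  RT 45: heading 195 -> 150
  REPEAT 2 [
    -- iteration 1/2 --
    BK 10: (-13.523,-3.623) -> (-4.863,-8.623) [heading=150, move]
    FD 17: (-4.863,-8.623) -> (-19.585,-0.123) [heading=150, move]
    PU: pen up
    -- iteration 2/2 --
    BK 10: (-19.585,-0.123) -> (-10.925,-5.123) [heading=150, move]
    FD 17: (-10.925,-5.123) -> (-25.647,3.377) [heading=150, move]
    PU: pen up
  ]
  -- iteration 3/3 --
  RT 45: heading 150 -> 105
  REPEAT 2 [
    -- iteration 1/2 --
    BK 10: (-25.647,3.377) -> (-23.059,-6.283) [heading=105, move]
    FD 17: (-23.059,-6.283) -> (-27.459,10.138) [heading=105, move]
    PU: pen up
    -- iteration 2/2 --
    BK 10: (-27.459,10.138) -> (-24.871,0.479) [heading=105, move]
    FD 17: (-24.871,0.479) -> (-29.271,16.899) [heading=105, move]
    PU: pen up
  ]
]
FD 19: (-29.271,16.899) -> (-34.188,35.252) [heading=105, move]
Final: pos=(-34.188,35.252), heading=105, 2 segment(s) drawn

Segment lengths:
  seg 1: (0,0) -> (9.659,2.588), length = 10
  seg 2: (9.659,2.588) -> (-6.761,-1.812), length = 17
Total = 27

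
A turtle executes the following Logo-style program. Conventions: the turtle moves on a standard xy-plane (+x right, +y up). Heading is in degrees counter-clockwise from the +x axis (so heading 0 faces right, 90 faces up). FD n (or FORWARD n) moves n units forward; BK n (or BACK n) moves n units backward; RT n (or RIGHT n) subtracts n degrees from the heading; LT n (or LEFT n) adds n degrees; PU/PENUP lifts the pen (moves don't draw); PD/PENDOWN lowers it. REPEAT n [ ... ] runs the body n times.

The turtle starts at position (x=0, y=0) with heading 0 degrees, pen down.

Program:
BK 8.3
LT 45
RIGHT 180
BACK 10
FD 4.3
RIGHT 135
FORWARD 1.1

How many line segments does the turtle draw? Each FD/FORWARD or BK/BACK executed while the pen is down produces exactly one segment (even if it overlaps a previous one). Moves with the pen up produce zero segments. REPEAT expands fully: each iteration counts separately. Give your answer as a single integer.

Executing turtle program step by step:
Start: pos=(0,0), heading=0, pen down
BK 8.3: (0,0) -> (-8.3,0) [heading=0, draw]
LT 45: heading 0 -> 45
RT 180: heading 45 -> 225
BK 10: (-8.3,0) -> (-1.229,7.071) [heading=225, draw]
FD 4.3: (-1.229,7.071) -> (-4.269,4.031) [heading=225, draw]
RT 135: heading 225 -> 90
FD 1.1: (-4.269,4.031) -> (-4.269,5.131) [heading=90, draw]
Final: pos=(-4.269,5.131), heading=90, 4 segment(s) drawn
Segments drawn: 4

Answer: 4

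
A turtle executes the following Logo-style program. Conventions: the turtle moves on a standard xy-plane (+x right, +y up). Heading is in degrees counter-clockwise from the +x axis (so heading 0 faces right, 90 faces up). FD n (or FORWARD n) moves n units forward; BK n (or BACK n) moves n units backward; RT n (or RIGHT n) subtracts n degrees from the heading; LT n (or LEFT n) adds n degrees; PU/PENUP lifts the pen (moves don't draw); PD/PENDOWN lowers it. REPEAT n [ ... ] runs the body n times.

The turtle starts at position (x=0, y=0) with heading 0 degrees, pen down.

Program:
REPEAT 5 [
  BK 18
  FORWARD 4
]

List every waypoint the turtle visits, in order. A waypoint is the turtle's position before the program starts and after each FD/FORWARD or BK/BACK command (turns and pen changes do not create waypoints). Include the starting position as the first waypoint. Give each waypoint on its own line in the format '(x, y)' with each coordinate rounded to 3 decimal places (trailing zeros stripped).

Executing turtle program step by step:
Start: pos=(0,0), heading=0, pen down
REPEAT 5 [
  -- iteration 1/5 --
  BK 18: (0,0) -> (-18,0) [heading=0, draw]
  FD 4: (-18,0) -> (-14,0) [heading=0, draw]
  -- iteration 2/5 --
  BK 18: (-14,0) -> (-32,0) [heading=0, draw]
  FD 4: (-32,0) -> (-28,0) [heading=0, draw]
  -- iteration 3/5 --
  BK 18: (-28,0) -> (-46,0) [heading=0, draw]
  FD 4: (-46,0) -> (-42,0) [heading=0, draw]
  -- iteration 4/5 --
  BK 18: (-42,0) -> (-60,0) [heading=0, draw]
  FD 4: (-60,0) -> (-56,0) [heading=0, draw]
  -- iteration 5/5 --
  BK 18: (-56,0) -> (-74,0) [heading=0, draw]
  FD 4: (-74,0) -> (-70,0) [heading=0, draw]
]
Final: pos=(-70,0), heading=0, 10 segment(s) drawn
Waypoints (11 total):
(0, 0)
(-18, 0)
(-14, 0)
(-32, 0)
(-28, 0)
(-46, 0)
(-42, 0)
(-60, 0)
(-56, 0)
(-74, 0)
(-70, 0)

Answer: (0, 0)
(-18, 0)
(-14, 0)
(-32, 0)
(-28, 0)
(-46, 0)
(-42, 0)
(-60, 0)
(-56, 0)
(-74, 0)
(-70, 0)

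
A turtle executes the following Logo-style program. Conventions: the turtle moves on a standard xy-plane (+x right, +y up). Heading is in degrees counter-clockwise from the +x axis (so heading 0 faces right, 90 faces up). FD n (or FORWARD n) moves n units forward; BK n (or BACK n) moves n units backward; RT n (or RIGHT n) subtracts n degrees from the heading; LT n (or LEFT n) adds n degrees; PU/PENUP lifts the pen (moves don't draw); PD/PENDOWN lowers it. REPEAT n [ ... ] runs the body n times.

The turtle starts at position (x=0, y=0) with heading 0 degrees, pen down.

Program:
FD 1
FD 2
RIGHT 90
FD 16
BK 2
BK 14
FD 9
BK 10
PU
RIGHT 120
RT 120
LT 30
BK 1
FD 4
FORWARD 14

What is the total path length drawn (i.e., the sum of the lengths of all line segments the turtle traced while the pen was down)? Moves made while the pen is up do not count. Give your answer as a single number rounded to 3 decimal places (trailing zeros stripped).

Answer: 54

Derivation:
Executing turtle program step by step:
Start: pos=(0,0), heading=0, pen down
FD 1: (0,0) -> (1,0) [heading=0, draw]
FD 2: (1,0) -> (3,0) [heading=0, draw]
RT 90: heading 0 -> 270
FD 16: (3,0) -> (3,-16) [heading=270, draw]
BK 2: (3,-16) -> (3,-14) [heading=270, draw]
BK 14: (3,-14) -> (3,0) [heading=270, draw]
FD 9: (3,0) -> (3,-9) [heading=270, draw]
BK 10: (3,-9) -> (3,1) [heading=270, draw]
PU: pen up
RT 120: heading 270 -> 150
RT 120: heading 150 -> 30
LT 30: heading 30 -> 60
BK 1: (3,1) -> (2.5,0.134) [heading=60, move]
FD 4: (2.5,0.134) -> (4.5,3.598) [heading=60, move]
FD 14: (4.5,3.598) -> (11.5,15.722) [heading=60, move]
Final: pos=(11.5,15.722), heading=60, 7 segment(s) drawn

Segment lengths:
  seg 1: (0,0) -> (1,0), length = 1
  seg 2: (1,0) -> (3,0), length = 2
  seg 3: (3,0) -> (3,-16), length = 16
  seg 4: (3,-16) -> (3,-14), length = 2
  seg 5: (3,-14) -> (3,0), length = 14
  seg 6: (3,0) -> (3,-9), length = 9
  seg 7: (3,-9) -> (3,1), length = 10
Total = 54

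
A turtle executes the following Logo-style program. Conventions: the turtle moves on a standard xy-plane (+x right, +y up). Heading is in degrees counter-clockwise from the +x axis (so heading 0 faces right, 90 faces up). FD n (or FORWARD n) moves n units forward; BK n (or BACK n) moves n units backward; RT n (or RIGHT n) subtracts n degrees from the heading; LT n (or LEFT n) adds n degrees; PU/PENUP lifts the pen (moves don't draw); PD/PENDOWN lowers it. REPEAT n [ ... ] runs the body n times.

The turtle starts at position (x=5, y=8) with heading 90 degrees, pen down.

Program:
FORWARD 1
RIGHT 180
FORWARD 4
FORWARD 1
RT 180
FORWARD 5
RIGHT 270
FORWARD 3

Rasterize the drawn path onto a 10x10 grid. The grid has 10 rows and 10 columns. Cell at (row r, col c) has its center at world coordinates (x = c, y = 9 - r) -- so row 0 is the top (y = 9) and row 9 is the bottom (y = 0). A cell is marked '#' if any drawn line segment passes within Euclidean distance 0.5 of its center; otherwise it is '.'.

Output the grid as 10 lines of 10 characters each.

Answer: ..####....
.....#....
.....#....
.....#....
.....#....
.....#....
..........
..........
..........
..........

Derivation:
Segment 0: (5,8) -> (5,9)
Segment 1: (5,9) -> (5,5)
Segment 2: (5,5) -> (5,4)
Segment 3: (5,4) -> (5,9)
Segment 4: (5,9) -> (2,9)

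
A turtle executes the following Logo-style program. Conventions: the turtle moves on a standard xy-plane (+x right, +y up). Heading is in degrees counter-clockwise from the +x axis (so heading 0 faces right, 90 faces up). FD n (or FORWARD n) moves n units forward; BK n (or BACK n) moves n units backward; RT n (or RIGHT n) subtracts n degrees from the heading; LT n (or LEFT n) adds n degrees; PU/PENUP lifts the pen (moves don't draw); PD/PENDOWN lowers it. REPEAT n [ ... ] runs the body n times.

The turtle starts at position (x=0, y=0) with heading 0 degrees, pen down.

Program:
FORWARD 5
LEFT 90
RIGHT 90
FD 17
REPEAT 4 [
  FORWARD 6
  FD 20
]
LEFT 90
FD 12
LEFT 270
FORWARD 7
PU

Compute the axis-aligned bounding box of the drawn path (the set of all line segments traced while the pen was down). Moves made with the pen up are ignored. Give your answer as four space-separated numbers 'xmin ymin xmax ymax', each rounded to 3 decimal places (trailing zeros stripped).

Executing turtle program step by step:
Start: pos=(0,0), heading=0, pen down
FD 5: (0,0) -> (5,0) [heading=0, draw]
LT 90: heading 0 -> 90
RT 90: heading 90 -> 0
FD 17: (5,0) -> (22,0) [heading=0, draw]
REPEAT 4 [
  -- iteration 1/4 --
  FD 6: (22,0) -> (28,0) [heading=0, draw]
  FD 20: (28,0) -> (48,0) [heading=0, draw]
  -- iteration 2/4 --
  FD 6: (48,0) -> (54,0) [heading=0, draw]
  FD 20: (54,0) -> (74,0) [heading=0, draw]
  -- iteration 3/4 --
  FD 6: (74,0) -> (80,0) [heading=0, draw]
  FD 20: (80,0) -> (100,0) [heading=0, draw]
  -- iteration 4/4 --
  FD 6: (100,0) -> (106,0) [heading=0, draw]
  FD 20: (106,0) -> (126,0) [heading=0, draw]
]
LT 90: heading 0 -> 90
FD 12: (126,0) -> (126,12) [heading=90, draw]
LT 270: heading 90 -> 0
FD 7: (126,12) -> (133,12) [heading=0, draw]
PU: pen up
Final: pos=(133,12), heading=0, 12 segment(s) drawn

Segment endpoints: x in {0, 5, 22, 28, 48, 54, 74, 80, 100, 106, 126, 133}, y in {0, 12, 12}
xmin=0, ymin=0, xmax=133, ymax=12

Answer: 0 0 133 12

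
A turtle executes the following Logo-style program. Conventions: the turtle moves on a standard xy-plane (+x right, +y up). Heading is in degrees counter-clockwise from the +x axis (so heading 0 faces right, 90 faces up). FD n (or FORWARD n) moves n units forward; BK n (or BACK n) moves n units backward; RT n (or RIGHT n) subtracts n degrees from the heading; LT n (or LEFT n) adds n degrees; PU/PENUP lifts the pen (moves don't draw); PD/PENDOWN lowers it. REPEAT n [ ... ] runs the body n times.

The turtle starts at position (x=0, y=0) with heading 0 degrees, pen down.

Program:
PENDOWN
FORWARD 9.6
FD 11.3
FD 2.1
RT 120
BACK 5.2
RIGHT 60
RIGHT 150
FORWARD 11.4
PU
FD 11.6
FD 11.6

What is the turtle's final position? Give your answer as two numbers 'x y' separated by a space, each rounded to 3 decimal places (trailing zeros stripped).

Executing turtle program step by step:
Start: pos=(0,0), heading=0, pen down
PD: pen down
FD 9.6: (0,0) -> (9.6,0) [heading=0, draw]
FD 11.3: (9.6,0) -> (20.9,0) [heading=0, draw]
FD 2.1: (20.9,0) -> (23,0) [heading=0, draw]
RT 120: heading 0 -> 240
BK 5.2: (23,0) -> (25.6,4.503) [heading=240, draw]
RT 60: heading 240 -> 180
RT 150: heading 180 -> 30
FD 11.4: (25.6,4.503) -> (35.473,10.203) [heading=30, draw]
PU: pen up
FD 11.6: (35.473,10.203) -> (45.519,16.003) [heading=30, move]
FD 11.6: (45.519,16.003) -> (55.564,21.803) [heading=30, move]
Final: pos=(55.564,21.803), heading=30, 5 segment(s) drawn

Answer: 55.564 21.803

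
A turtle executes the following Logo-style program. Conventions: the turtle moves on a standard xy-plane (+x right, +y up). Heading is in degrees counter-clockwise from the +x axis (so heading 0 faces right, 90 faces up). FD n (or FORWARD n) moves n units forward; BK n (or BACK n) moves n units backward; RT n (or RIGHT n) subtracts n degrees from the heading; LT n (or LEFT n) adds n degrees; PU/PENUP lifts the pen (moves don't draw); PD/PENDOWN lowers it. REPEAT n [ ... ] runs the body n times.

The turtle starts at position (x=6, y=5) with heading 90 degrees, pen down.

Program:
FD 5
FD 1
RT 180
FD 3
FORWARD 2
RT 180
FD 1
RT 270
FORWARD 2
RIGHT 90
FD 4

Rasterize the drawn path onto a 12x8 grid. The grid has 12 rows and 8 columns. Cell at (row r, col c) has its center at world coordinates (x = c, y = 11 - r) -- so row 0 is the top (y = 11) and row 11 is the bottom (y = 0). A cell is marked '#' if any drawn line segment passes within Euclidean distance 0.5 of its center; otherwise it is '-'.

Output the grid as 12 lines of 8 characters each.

Answer: ----#-#-
----#-#-
----#-#-
----#-#-
----###-
------#-
------#-
--------
--------
--------
--------
--------

Derivation:
Segment 0: (6,5) -> (6,10)
Segment 1: (6,10) -> (6,11)
Segment 2: (6,11) -> (6,8)
Segment 3: (6,8) -> (6,6)
Segment 4: (6,6) -> (6,7)
Segment 5: (6,7) -> (4,7)
Segment 6: (4,7) -> (4,11)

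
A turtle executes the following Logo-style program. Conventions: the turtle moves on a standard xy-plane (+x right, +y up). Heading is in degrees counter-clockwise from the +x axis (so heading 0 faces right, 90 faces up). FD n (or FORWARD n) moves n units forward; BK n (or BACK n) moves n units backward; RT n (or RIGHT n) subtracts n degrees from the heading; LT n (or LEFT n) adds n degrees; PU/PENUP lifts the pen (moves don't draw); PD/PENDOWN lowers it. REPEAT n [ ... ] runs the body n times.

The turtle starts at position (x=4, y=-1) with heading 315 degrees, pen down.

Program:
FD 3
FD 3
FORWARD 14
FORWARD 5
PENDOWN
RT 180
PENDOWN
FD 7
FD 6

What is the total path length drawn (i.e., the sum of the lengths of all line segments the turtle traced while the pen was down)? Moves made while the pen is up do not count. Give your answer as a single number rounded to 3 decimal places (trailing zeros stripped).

Answer: 38

Derivation:
Executing turtle program step by step:
Start: pos=(4,-1), heading=315, pen down
FD 3: (4,-1) -> (6.121,-3.121) [heading=315, draw]
FD 3: (6.121,-3.121) -> (8.243,-5.243) [heading=315, draw]
FD 14: (8.243,-5.243) -> (18.142,-15.142) [heading=315, draw]
FD 5: (18.142,-15.142) -> (21.678,-18.678) [heading=315, draw]
PD: pen down
RT 180: heading 315 -> 135
PD: pen down
FD 7: (21.678,-18.678) -> (16.728,-13.728) [heading=135, draw]
FD 6: (16.728,-13.728) -> (12.485,-9.485) [heading=135, draw]
Final: pos=(12.485,-9.485), heading=135, 6 segment(s) drawn

Segment lengths:
  seg 1: (4,-1) -> (6.121,-3.121), length = 3
  seg 2: (6.121,-3.121) -> (8.243,-5.243), length = 3
  seg 3: (8.243,-5.243) -> (18.142,-15.142), length = 14
  seg 4: (18.142,-15.142) -> (21.678,-18.678), length = 5
  seg 5: (21.678,-18.678) -> (16.728,-13.728), length = 7
  seg 6: (16.728,-13.728) -> (12.485,-9.485), length = 6
Total = 38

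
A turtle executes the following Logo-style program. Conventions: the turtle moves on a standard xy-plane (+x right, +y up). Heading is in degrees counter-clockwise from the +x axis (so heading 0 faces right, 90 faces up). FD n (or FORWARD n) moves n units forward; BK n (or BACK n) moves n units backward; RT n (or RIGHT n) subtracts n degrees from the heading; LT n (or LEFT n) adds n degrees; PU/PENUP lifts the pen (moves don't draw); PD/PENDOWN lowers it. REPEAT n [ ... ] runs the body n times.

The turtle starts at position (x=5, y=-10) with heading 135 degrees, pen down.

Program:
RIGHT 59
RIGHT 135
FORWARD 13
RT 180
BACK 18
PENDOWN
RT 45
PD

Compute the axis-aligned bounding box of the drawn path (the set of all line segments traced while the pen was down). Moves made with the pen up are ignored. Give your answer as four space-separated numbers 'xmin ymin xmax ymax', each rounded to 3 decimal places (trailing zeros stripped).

Executing turtle program step by step:
Start: pos=(5,-10), heading=135, pen down
RT 59: heading 135 -> 76
RT 135: heading 76 -> 301
FD 13: (5,-10) -> (11.695,-21.143) [heading=301, draw]
RT 180: heading 301 -> 121
BK 18: (11.695,-21.143) -> (20.966,-36.572) [heading=121, draw]
PD: pen down
RT 45: heading 121 -> 76
PD: pen down
Final: pos=(20.966,-36.572), heading=76, 2 segment(s) drawn

Segment endpoints: x in {5, 11.695, 20.966}, y in {-36.572, -21.143, -10}
xmin=5, ymin=-36.572, xmax=20.966, ymax=-10

Answer: 5 -36.572 20.966 -10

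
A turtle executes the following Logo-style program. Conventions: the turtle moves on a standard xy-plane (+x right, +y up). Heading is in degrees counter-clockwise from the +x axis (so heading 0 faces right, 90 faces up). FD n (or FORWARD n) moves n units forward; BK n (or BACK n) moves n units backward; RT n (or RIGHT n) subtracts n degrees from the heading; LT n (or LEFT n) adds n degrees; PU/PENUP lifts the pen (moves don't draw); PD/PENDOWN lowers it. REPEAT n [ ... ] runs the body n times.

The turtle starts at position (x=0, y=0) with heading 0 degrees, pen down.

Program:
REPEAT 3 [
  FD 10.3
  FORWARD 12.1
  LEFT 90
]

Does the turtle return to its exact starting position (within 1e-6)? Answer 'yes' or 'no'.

Answer: no

Derivation:
Executing turtle program step by step:
Start: pos=(0,0), heading=0, pen down
REPEAT 3 [
  -- iteration 1/3 --
  FD 10.3: (0,0) -> (10.3,0) [heading=0, draw]
  FD 12.1: (10.3,0) -> (22.4,0) [heading=0, draw]
  LT 90: heading 0 -> 90
  -- iteration 2/3 --
  FD 10.3: (22.4,0) -> (22.4,10.3) [heading=90, draw]
  FD 12.1: (22.4,10.3) -> (22.4,22.4) [heading=90, draw]
  LT 90: heading 90 -> 180
  -- iteration 3/3 --
  FD 10.3: (22.4,22.4) -> (12.1,22.4) [heading=180, draw]
  FD 12.1: (12.1,22.4) -> (0,22.4) [heading=180, draw]
  LT 90: heading 180 -> 270
]
Final: pos=(0,22.4), heading=270, 6 segment(s) drawn

Start position: (0, 0)
Final position: (0, 22.4)
Distance = 22.4; >= 1e-6 -> NOT closed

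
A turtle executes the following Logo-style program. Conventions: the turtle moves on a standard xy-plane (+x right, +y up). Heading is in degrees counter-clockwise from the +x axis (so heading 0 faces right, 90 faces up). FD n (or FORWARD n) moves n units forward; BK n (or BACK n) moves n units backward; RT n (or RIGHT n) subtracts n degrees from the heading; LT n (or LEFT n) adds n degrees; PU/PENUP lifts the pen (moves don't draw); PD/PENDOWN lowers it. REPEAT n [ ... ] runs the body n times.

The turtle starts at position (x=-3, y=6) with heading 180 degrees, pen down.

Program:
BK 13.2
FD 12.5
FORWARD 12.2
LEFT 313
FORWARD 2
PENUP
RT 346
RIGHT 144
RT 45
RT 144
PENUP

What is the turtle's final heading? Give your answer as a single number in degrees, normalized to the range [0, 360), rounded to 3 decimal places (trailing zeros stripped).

Executing turtle program step by step:
Start: pos=(-3,6), heading=180, pen down
BK 13.2: (-3,6) -> (10.2,6) [heading=180, draw]
FD 12.5: (10.2,6) -> (-2.3,6) [heading=180, draw]
FD 12.2: (-2.3,6) -> (-14.5,6) [heading=180, draw]
LT 313: heading 180 -> 133
FD 2: (-14.5,6) -> (-15.864,7.463) [heading=133, draw]
PU: pen up
RT 346: heading 133 -> 147
RT 144: heading 147 -> 3
RT 45: heading 3 -> 318
RT 144: heading 318 -> 174
PU: pen up
Final: pos=(-15.864,7.463), heading=174, 4 segment(s) drawn

Answer: 174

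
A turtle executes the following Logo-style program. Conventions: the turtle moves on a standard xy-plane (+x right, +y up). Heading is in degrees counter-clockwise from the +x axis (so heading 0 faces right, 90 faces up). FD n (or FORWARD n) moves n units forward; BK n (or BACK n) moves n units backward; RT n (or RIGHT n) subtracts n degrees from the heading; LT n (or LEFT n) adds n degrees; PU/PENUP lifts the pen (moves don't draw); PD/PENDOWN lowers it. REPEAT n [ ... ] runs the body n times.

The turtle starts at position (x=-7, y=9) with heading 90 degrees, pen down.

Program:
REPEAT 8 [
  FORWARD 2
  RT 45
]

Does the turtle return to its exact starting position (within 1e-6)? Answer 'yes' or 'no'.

Executing turtle program step by step:
Start: pos=(-7,9), heading=90, pen down
REPEAT 8 [
  -- iteration 1/8 --
  FD 2: (-7,9) -> (-7,11) [heading=90, draw]
  RT 45: heading 90 -> 45
  -- iteration 2/8 --
  FD 2: (-7,11) -> (-5.586,12.414) [heading=45, draw]
  RT 45: heading 45 -> 0
  -- iteration 3/8 --
  FD 2: (-5.586,12.414) -> (-3.586,12.414) [heading=0, draw]
  RT 45: heading 0 -> 315
  -- iteration 4/8 --
  FD 2: (-3.586,12.414) -> (-2.172,11) [heading=315, draw]
  RT 45: heading 315 -> 270
  -- iteration 5/8 --
  FD 2: (-2.172,11) -> (-2.172,9) [heading=270, draw]
  RT 45: heading 270 -> 225
  -- iteration 6/8 --
  FD 2: (-2.172,9) -> (-3.586,7.586) [heading=225, draw]
  RT 45: heading 225 -> 180
  -- iteration 7/8 --
  FD 2: (-3.586,7.586) -> (-5.586,7.586) [heading=180, draw]
  RT 45: heading 180 -> 135
  -- iteration 8/8 --
  FD 2: (-5.586,7.586) -> (-7,9) [heading=135, draw]
  RT 45: heading 135 -> 90
]
Final: pos=(-7,9), heading=90, 8 segment(s) drawn

Start position: (-7, 9)
Final position: (-7, 9)
Distance = 0; < 1e-6 -> CLOSED

Answer: yes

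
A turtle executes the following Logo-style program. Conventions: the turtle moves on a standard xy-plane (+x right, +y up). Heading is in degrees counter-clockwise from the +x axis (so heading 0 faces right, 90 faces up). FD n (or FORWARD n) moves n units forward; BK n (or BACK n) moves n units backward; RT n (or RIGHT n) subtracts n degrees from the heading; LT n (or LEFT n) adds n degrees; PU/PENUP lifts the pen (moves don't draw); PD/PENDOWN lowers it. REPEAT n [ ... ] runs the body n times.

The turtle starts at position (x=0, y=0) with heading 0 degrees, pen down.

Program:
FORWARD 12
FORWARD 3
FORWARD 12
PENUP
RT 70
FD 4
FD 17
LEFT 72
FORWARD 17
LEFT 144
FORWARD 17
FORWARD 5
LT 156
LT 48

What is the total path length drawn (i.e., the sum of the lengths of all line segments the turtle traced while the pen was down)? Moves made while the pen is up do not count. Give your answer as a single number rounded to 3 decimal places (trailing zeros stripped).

Executing turtle program step by step:
Start: pos=(0,0), heading=0, pen down
FD 12: (0,0) -> (12,0) [heading=0, draw]
FD 3: (12,0) -> (15,0) [heading=0, draw]
FD 12: (15,0) -> (27,0) [heading=0, draw]
PU: pen up
RT 70: heading 0 -> 290
FD 4: (27,0) -> (28.368,-3.759) [heading=290, move]
FD 17: (28.368,-3.759) -> (34.182,-19.734) [heading=290, move]
LT 72: heading 290 -> 2
FD 17: (34.182,-19.734) -> (51.172,-19.14) [heading=2, move]
LT 144: heading 2 -> 146
FD 17: (51.172,-19.14) -> (37.078,-9.634) [heading=146, move]
FD 5: (37.078,-9.634) -> (32.933,-6.838) [heading=146, move]
LT 156: heading 146 -> 302
LT 48: heading 302 -> 350
Final: pos=(32.933,-6.838), heading=350, 3 segment(s) drawn

Segment lengths:
  seg 1: (0,0) -> (12,0), length = 12
  seg 2: (12,0) -> (15,0), length = 3
  seg 3: (15,0) -> (27,0), length = 12
Total = 27

Answer: 27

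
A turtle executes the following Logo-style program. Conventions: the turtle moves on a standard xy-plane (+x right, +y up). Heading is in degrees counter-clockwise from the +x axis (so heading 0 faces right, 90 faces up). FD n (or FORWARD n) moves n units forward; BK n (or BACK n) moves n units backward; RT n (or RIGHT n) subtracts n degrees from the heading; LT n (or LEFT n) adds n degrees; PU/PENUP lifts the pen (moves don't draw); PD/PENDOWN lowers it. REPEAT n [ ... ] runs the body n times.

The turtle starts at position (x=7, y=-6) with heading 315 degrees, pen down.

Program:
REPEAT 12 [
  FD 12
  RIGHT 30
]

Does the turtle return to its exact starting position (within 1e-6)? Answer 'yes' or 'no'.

Executing turtle program step by step:
Start: pos=(7,-6), heading=315, pen down
REPEAT 12 [
  -- iteration 1/12 --
  FD 12: (7,-6) -> (15.485,-14.485) [heading=315, draw]
  RT 30: heading 315 -> 285
  -- iteration 2/12 --
  FD 12: (15.485,-14.485) -> (18.591,-26.076) [heading=285, draw]
  RT 30: heading 285 -> 255
  -- iteration 3/12 --
  FD 12: (18.591,-26.076) -> (15.485,-37.668) [heading=255, draw]
  RT 30: heading 255 -> 225
  -- iteration 4/12 --
  FD 12: (15.485,-37.668) -> (7,-46.153) [heading=225, draw]
  RT 30: heading 225 -> 195
  -- iteration 5/12 --
  FD 12: (7,-46.153) -> (-4.591,-49.259) [heading=195, draw]
  RT 30: heading 195 -> 165
  -- iteration 6/12 --
  FD 12: (-4.591,-49.259) -> (-16.182,-46.153) [heading=165, draw]
  RT 30: heading 165 -> 135
  -- iteration 7/12 --
  FD 12: (-16.182,-46.153) -> (-24.668,-37.668) [heading=135, draw]
  RT 30: heading 135 -> 105
  -- iteration 8/12 --
  FD 12: (-24.668,-37.668) -> (-27.773,-26.076) [heading=105, draw]
  RT 30: heading 105 -> 75
  -- iteration 9/12 --
  FD 12: (-27.773,-26.076) -> (-24.668,-14.485) [heading=75, draw]
  RT 30: heading 75 -> 45
  -- iteration 10/12 --
  FD 12: (-24.668,-14.485) -> (-16.182,-6) [heading=45, draw]
  RT 30: heading 45 -> 15
  -- iteration 11/12 --
  FD 12: (-16.182,-6) -> (-4.591,-2.894) [heading=15, draw]
  RT 30: heading 15 -> 345
  -- iteration 12/12 --
  FD 12: (-4.591,-2.894) -> (7,-6) [heading=345, draw]
  RT 30: heading 345 -> 315
]
Final: pos=(7,-6), heading=315, 12 segment(s) drawn

Start position: (7, -6)
Final position: (7, -6)
Distance = 0; < 1e-6 -> CLOSED

Answer: yes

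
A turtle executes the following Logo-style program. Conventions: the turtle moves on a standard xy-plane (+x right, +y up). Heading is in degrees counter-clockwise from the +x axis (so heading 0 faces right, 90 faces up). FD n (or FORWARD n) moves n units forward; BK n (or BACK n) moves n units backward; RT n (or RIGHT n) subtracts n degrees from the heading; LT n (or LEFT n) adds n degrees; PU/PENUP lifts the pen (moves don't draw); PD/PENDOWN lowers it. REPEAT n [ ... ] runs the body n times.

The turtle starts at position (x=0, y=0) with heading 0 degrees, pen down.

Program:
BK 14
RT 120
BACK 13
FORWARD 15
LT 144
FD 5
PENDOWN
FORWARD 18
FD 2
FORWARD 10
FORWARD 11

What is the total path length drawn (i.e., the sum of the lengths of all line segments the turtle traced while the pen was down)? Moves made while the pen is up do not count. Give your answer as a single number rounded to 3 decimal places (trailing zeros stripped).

Answer: 88

Derivation:
Executing turtle program step by step:
Start: pos=(0,0), heading=0, pen down
BK 14: (0,0) -> (-14,0) [heading=0, draw]
RT 120: heading 0 -> 240
BK 13: (-14,0) -> (-7.5,11.258) [heading=240, draw]
FD 15: (-7.5,11.258) -> (-15,-1.732) [heading=240, draw]
LT 144: heading 240 -> 24
FD 5: (-15,-1.732) -> (-10.432,0.302) [heading=24, draw]
PD: pen down
FD 18: (-10.432,0.302) -> (6.012,7.623) [heading=24, draw]
FD 2: (6.012,7.623) -> (7.839,8.436) [heading=24, draw]
FD 10: (7.839,8.436) -> (16.974,12.504) [heading=24, draw]
FD 11: (16.974,12.504) -> (27.023,16.978) [heading=24, draw]
Final: pos=(27.023,16.978), heading=24, 8 segment(s) drawn

Segment lengths:
  seg 1: (0,0) -> (-14,0), length = 14
  seg 2: (-14,0) -> (-7.5,11.258), length = 13
  seg 3: (-7.5,11.258) -> (-15,-1.732), length = 15
  seg 4: (-15,-1.732) -> (-10.432,0.302), length = 5
  seg 5: (-10.432,0.302) -> (6.012,7.623), length = 18
  seg 6: (6.012,7.623) -> (7.839,8.436), length = 2
  seg 7: (7.839,8.436) -> (16.974,12.504), length = 10
  seg 8: (16.974,12.504) -> (27.023,16.978), length = 11
Total = 88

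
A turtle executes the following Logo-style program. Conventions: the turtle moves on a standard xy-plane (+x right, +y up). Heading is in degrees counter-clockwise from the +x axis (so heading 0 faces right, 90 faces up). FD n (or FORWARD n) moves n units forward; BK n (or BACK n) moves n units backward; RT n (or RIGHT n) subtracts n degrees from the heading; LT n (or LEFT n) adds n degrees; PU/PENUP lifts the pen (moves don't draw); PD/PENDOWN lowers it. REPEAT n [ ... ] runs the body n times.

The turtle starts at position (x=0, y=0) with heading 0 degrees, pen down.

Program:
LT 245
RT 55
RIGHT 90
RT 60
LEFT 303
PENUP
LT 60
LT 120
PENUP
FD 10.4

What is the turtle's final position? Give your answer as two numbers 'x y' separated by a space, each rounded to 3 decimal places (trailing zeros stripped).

Executing turtle program step by step:
Start: pos=(0,0), heading=0, pen down
LT 245: heading 0 -> 245
RT 55: heading 245 -> 190
RT 90: heading 190 -> 100
RT 60: heading 100 -> 40
LT 303: heading 40 -> 343
PU: pen up
LT 60: heading 343 -> 43
LT 120: heading 43 -> 163
PU: pen up
FD 10.4: (0,0) -> (-9.946,3.041) [heading=163, move]
Final: pos=(-9.946,3.041), heading=163, 0 segment(s) drawn

Answer: -9.946 3.041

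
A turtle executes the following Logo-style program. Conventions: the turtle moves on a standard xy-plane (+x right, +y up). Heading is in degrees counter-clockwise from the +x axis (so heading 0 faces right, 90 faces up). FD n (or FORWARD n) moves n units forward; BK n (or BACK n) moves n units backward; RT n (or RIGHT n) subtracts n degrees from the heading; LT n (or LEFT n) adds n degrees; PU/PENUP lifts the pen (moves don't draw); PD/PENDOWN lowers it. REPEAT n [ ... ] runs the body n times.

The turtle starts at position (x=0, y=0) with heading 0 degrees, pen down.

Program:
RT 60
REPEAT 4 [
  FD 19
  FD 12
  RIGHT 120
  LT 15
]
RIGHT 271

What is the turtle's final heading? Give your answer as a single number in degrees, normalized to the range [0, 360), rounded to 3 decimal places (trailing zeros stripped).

Executing turtle program step by step:
Start: pos=(0,0), heading=0, pen down
RT 60: heading 0 -> 300
REPEAT 4 [
  -- iteration 1/4 --
  FD 19: (0,0) -> (9.5,-16.454) [heading=300, draw]
  FD 12: (9.5,-16.454) -> (15.5,-26.847) [heading=300, draw]
  RT 120: heading 300 -> 180
  LT 15: heading 180 -> 195
  -- iteration 2/4 --
  FD 19: (15.5,-26.847) -> (-2.853,-31.764) [heading=195, draw]
  FD 12: (-2.853,-31.764) -> (-14.444,-34.87) [heading=195, draw]
  RT 120: heading 195 -> 75
  LT 15: heading 75 -> 90
  -- iteration 3/4 --
  FD 19: (-14.444,-34.87) -> (-14.444,-15.87) [heading=90, draw]
  FD 12: (-14.444,-15.87) -> (-14.444,-3.87) [heading=90, draw]
  RT 120: heading 90 -> 330
  LT 15: heading 330 -> 345
  -- iteration 4/4 --
  FD 19: (-14.444,-3.87) -> (3.909,-8.788) [heading=345, draw]
  FD 12: (3.909,-8.788) -> (15.5,-11.894) [heading=345, draw]
  RT 120: heading 345 -> 225
  LT 15: heading 225 -> 240
]
RT 271: heading 240 -> 329
Final: pos=(15.5,-11.894), heading=329, 8 segment(s) drawn

Answer: 329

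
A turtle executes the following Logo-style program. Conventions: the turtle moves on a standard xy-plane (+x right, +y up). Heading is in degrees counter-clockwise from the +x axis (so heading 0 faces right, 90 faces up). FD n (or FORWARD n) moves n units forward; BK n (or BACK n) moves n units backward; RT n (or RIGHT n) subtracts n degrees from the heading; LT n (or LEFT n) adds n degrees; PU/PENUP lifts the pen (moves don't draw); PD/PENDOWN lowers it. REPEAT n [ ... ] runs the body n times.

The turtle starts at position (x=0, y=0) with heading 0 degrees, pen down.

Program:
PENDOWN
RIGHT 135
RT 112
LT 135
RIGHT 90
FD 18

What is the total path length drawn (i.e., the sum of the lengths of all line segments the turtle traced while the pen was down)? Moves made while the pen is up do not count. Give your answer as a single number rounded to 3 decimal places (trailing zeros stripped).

Answer: 18

Derivation:
Executing turtle program step by step:
Start: pos=(0,0), heading=0, pen down
PD: pen down
RT 135: heading 0 -> 225
RT 112: heading 225 -> 113
LT 135: heading 113 -> 248
RT 90: heading 248 -> 158
FD 18: (0,0) -> (-16.689,6.743) [heading=158, draw]
Final: pos=(-16.689,6.743), heading=158, 1 segment(s) drawn

Segment lengths:
  seg 1: (0,0) -> (-16.689,6.743), length = 18
Total = 18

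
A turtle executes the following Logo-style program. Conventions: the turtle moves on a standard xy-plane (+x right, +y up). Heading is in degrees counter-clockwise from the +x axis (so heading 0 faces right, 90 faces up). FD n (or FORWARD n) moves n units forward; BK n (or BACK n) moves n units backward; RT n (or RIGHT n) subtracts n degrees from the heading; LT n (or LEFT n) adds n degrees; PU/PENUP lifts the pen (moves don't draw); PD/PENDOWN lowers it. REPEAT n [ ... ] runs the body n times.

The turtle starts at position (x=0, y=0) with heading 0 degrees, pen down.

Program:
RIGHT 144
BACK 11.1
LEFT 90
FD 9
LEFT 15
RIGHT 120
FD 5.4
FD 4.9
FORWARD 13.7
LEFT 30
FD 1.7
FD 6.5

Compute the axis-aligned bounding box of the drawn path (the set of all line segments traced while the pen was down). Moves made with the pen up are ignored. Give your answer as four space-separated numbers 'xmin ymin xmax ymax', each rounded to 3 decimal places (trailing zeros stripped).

Answer: -13.296 -15.73 14.27 6.524

Derivation:
Executing turtle program step by step:
Start: pos=(0,0), heading=0, pen down
RT 144: heading 0 -> 216
BK 11.1: (0,0) -> (8.98,6.524) [heading=216, draw]
LT 90: heading 216 -> 306
FD 9: (8.98,6.524) -> (14.27,-0.757) [heading=306, draw]
LT 15: heading 306 -> 321
RT 120: heading 321 -> 201
FD 5.4: (14.27,-0.757) -> (9.229,-2.692) [heading=201, draw]
FD 4.9: (9.229,-2.692) -> (4.654,-4.448) [heading=201, draw]
FD 13.7: (4.654,-4.448) -> (-8.136,-9.358) [heading=201, draw]
LT 30: heading 201 -> 231
FD 1.7: (-8.136,-9.358) -> (-9.206,-10.679) [heading=231, draw]
FD 6.5: (-9.206,-10.679) -> (-13.296,-15.73) [heading=231, draw]
Final: pos=(-13.296,-15.73), heading=231, 7 segment(s) drawn

Segment endpoints: x in {-13.296, -9.206, -8.136, 0, 4.654, 8.98, 9.229, 14.27}, y in {-15.73, -10.679, -9.358, -4.448, -2.692, -0.757, 0, 6.524}
xmin=-13.296, ymin=-15.73, xmax=14.27, ymax=6.524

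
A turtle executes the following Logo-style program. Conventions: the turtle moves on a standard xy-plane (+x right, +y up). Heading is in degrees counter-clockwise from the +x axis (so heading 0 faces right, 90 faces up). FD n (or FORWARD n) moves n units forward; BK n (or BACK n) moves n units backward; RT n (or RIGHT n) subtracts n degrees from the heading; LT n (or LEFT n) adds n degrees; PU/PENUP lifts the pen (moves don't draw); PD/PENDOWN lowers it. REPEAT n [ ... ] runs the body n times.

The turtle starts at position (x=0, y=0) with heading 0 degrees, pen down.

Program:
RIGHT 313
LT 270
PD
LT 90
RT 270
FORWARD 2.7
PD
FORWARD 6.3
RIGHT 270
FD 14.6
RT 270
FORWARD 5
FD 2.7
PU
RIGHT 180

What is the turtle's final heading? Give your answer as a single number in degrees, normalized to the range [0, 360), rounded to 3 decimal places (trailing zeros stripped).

Executing turtle program step by step:
Start: pos=(0,0), heading=0, pen down
RT 313: heading 0 -> 47
LT 270: heading 47 -> 317
PD: pen down
LT 90: heading 317 -> 47
RT 270: heading 47 -> 137
FD 2.7: (0,0) -> (-1.975,1.841) [heading=137, draw]
PD: pen down
FD 6.3: (-1.975,1.841) -> (-6.582,6.138) [heading=137, draw]
RT 270: heading 137 -> 227
FD 14.6: (-6.582,6.138) -> (-16.539,-4.54) [heading=227, draw]
RT 270: heading 227 -> 317
FD 5: (-16.539,-4.54) -> (-12.883,-7.95) [heading=317, draw]
FD 2.7: (-12.883,-7.95) -> (-10.908,-9.791) [heading=317, draw]
PU: pen up
RT 180: heading 317 -> 137
Final: pos=(-10.908,-9.791), heading=137, 5 segment(s) drawn

Answer: 137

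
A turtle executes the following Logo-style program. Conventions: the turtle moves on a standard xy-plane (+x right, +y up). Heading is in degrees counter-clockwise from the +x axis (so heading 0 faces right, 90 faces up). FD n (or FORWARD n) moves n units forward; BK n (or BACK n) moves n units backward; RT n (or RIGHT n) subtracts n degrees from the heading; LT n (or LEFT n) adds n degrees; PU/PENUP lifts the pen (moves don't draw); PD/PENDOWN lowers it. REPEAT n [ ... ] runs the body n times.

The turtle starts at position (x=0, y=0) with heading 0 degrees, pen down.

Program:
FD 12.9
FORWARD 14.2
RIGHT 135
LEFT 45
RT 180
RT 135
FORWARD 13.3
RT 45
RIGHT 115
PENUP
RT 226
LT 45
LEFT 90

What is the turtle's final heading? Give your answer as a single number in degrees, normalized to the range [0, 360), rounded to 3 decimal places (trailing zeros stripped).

Answer: 64

Derivation:
Executing turtle program step by step:
Start: pos=(0,0), heading=0, pen down
FD 12.9: (0,0) -> (12.9,0) [heading=0, draw]
FD 14.2: (12.9,0) -> (27.1,0) [heading=0, draw]
RT 135: heading 0 -> 225
LT 45: heading 225 -> 270
RT 180: heading 270 -> 90
RT 135: heading 90 -> 315
FD 13.3: (27.1,0) -> (36.505,-9.405) [heading=315, draw]
RT 45: heading 315 -> 270
RT 115: heading 270 -> 155
PU: pen up
RT 226: heading 155 -> 289
LT 45: heading 289 -> 334
LT 90: heading 334 -> 64
Final: pos=(36.505,-9.405), heading=64, 3 segment(s) drawn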